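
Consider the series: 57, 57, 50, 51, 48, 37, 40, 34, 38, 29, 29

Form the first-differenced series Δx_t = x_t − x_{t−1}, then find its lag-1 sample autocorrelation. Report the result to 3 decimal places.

-0.715

First differences Δx: 0, -7, 1, -3, -11, 3, -6, 4, -9, 0
Mean of differences = -2.8000
Numerator Σ(Δx_t−Δx̄)(Δx_{t+1}−Δx̄) = -174.2400
Denominator Σ(Δx_t−Δx̄)² = 243.6000
r_1(Δx) = -174.2400 / 243.6000 = -0.715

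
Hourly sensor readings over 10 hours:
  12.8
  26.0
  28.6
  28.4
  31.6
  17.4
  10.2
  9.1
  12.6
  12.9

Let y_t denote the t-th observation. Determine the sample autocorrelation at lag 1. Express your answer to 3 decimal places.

0.610

Mean ȳ = (12.8 + 26.0 + 28.6 + 28.4 + 31.6 + 17.4 + 10.2 + 9.1 + 12.6 + 12.9)/10 = 18.9600
Numerator Σ_{t=1}^{9}(y_t−ȳ)(y_{t+1}−ȳ) = 416.3944
Denominator Σ(y_t−ȳ)² = 682.8840
r_1 = 416.3944 / 682.8840 = 0.610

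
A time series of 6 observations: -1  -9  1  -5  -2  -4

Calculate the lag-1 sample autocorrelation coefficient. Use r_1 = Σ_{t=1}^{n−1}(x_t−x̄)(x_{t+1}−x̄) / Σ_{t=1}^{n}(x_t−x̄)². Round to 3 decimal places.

-0.784

Mean x̄ = (-1 − 9 + 1 − 5 − 2 − 4)/6 = -3.3333
Numerator Σ_{t=1}^{5}(x_t−x̄)(x_{t+1}−x̄) = -48.1111
Denominator Σ(x_t−x̄)² = 61.3333
r_1 = -48.1111 / 61.3333 = -0.784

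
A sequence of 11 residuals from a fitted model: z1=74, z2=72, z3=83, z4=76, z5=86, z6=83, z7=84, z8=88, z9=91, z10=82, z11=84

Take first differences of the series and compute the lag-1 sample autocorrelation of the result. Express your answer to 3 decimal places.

First differences Δz: -2, 11, -7, 10, -3, 1, 4, 3, -9, 2
Mean of differences = 1.0000
Numerator Σ(Δz_t−Δz̄)(Δz_{t+1}−Δz̄) = -242.0000
Denominator Σ(Δz_t−Δz̄)² = 384.0000
r_1(Δz) = -242.0000 / 384.0000 = -0.630

-0.630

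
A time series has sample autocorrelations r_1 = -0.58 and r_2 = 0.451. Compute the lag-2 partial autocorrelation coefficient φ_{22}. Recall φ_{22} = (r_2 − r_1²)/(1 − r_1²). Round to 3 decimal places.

0.173

φ_{22} = (r_2 − r_1²) / (1 − r_1²)
r_1² = (-0.58)² = 0.3364
Numerator = 0.451 − 0.3364 = 0.1146; denominator = 1 − 0.3364 = 0.6636
φ_{22} = 0.1146 / 0.6636 = 0.173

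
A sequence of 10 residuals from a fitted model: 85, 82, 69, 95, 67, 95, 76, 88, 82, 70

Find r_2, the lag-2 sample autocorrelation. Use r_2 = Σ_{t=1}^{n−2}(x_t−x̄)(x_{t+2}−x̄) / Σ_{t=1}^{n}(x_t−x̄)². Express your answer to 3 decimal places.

Mean x̄ = (85 + 82 + 69 + 95 + 67 + 95 + 76 + 88 + 82 + 70)/10 = 80.9000
Numerator Σ_{t=1}^{8}(x_t−x̄)(x_{t+2}−x̄) = 416.3800
Denominator Σ(x_t−x̄)² = 944.9000
r_2 = 416.3800 / 944.9000 = 0.441

0.441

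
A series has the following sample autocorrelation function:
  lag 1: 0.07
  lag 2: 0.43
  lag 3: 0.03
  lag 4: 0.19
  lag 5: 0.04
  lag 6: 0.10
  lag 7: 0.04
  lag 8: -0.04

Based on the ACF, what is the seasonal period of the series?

2

The largest autocorrelation is r_2 = 0.43, with a weaker echo at lag 4 (0.19); the remaining lags stay at or below 0.10.
The dominant spike at lag 2 indicates a seasonal period of 2.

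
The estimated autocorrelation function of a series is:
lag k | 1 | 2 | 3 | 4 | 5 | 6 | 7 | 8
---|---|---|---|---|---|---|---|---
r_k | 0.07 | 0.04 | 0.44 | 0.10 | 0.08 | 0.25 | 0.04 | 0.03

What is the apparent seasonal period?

3

The largest autocorrelation is r_3 = 0.44, with a weaker echo at lag 6 (0.25); the remaining lags stay at or below 0.10.
The dominant spike at lag 3 indicates a seasonal period of 3.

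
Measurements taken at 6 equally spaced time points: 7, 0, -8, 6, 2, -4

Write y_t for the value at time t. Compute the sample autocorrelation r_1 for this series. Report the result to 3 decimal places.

-0.264

Mean ȳ = (7 + 0 − 8 + 6 + 2 − 4)/6 = 0.5000
Deviations from mean: 6.5000, -0.5000, -8.5000, 5.5000, 1.5000, -4.5000
Σ(y_t−ȳ)(y_{t+1}−ȳ) = (-3.2500) + (4.2500) + (-46.7500) + (8.2500) + (-6.7500) = -44.2500
Denominator Σ(y_t−ȳ)² = 167.5000
r_1 = -44.2500 / 167.5000 = -0.264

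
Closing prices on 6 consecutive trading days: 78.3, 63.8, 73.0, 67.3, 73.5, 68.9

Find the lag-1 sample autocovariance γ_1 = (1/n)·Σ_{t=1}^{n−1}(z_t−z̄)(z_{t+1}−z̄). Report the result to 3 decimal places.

-15.030

Mean z̄ = (78.3 + 63.8 + 73.0 + 67.3 + 73.5 + 68.9)/6 = 70.8000
Σ_{t=1}^{5}(z_t−z̄)(z_{t+1}−z̄) = -90.1800
γ_1 = -90.1800 / 6 = -15.030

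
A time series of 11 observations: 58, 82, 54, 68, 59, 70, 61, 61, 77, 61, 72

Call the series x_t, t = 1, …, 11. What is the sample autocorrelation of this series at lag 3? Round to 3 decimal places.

-0.151

Mean x̄ = (58 + 82 + 54 + 68 + 59 + 70 + 61 + 61 + 77 + 61 + 72)/11 = 65.7273
Numerator Σ_{t=1}^{8}(x_t−x̄)(x_{t+3}−x̄) = -115.2231
Denominator Σ(x_t−x̄)² = 764.1818
r_3 = -115.2231 / 764.1818 = -0.151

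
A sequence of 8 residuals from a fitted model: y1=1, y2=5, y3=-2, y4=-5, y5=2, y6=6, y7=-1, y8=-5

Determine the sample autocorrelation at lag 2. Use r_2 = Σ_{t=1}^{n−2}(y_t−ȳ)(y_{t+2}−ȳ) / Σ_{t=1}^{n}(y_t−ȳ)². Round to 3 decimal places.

-0.771

Mean ȳ = (1 + 5 − 2 − 5 + 2 + 6 − 1 − 5)/8 = 0.1250
Σ(y_t−ȳ)(y_{t+2}−ȳ) = (-1.8594) + (-24.9844) + (-3.9844) + (-30.1094) + (-2.1094) + (-30.1094) = -93.1563
Denominator Σ(y_t−ȳ)² = 120.8750
r_2 = -93.1563 / 120.8750 = -0.771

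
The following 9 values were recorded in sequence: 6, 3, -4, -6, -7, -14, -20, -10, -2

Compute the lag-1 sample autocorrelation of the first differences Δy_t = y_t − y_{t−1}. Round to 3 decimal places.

First differences Δy: -3, -7, -2, -1, -7, -6, 10, 8
Mean of differences = -1.0000
Numerator Σ(Δy_t−Δȳ)(Δy_{t+1}−Δȳ) = 92.0000
Denominator Σ(Δy_t−Δȳ)² = 304.0000
r_1(Δy) = 92.0000 / 304.0000 = 0.303

0.303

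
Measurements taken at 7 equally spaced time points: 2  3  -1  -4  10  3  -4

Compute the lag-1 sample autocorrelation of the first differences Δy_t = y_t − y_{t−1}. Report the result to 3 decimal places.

First differences Δy: 1, -4, -3, 14, -7, -7
Mean of differences = -1.0000
Numerator Σ(Δy_t−Δȳ)(Δy_{t+1}−Δȳ) = -84.0000
Denominator Σ(Δy_t−Δȳ)² = 314.0000
r_1(Δy) = -84.0000 / 314.0000 = -0.268

-0.268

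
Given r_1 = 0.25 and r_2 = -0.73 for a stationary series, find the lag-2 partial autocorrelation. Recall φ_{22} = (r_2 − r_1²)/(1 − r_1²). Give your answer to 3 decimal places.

φ_{22} = (r_2 − r_1²) / (1 − r_1²)
r_1² = (0.25)² = 0.0625
Numerator = -0.73 − 0.0625 = -0.7925; denominator = 1 − 0.0625 = 0.9375
φ_{22} = -0.7925 / 0.9375 = -0.845

-0.845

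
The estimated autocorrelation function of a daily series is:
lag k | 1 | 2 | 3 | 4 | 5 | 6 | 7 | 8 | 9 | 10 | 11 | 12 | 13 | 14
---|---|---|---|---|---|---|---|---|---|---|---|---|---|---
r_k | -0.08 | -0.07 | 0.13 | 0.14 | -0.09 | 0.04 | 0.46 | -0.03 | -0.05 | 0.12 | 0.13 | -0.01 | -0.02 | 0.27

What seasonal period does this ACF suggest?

The largest autocorrelation is r_7 = 0.46, with a weaker echo at lag 14 (0.27); the remaining lags stay at or below 0.14.
The dominant spike at lag 7 indicates a seasonal period of 7.

7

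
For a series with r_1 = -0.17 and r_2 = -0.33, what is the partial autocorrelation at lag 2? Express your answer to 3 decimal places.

φ_{22} = (r_2 − r_1²) / (1 − r_1²)
r_1² = (-0.17)² = 0.0289
Numerator = -0.33 − 0.0289 = -0.3589; denominator = 1 − 0.0289 = 0.9711
φ_{22} = -0.3589 / 0.9711 = -0.370

-0.370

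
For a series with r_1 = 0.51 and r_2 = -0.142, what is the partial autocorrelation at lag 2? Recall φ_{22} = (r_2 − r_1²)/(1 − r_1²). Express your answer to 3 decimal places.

-0.543

φ_{22} = (r_2 − r_1²) / (1 − r_1²)
r_1² = (0.51)² = 0.2601
Numerator = -0.142 − 0.2601 = -0.4021; denominator = 1 − 0.2601 = 0.7399
φ_{22} = -0.4021 / 0.7399 = -0.543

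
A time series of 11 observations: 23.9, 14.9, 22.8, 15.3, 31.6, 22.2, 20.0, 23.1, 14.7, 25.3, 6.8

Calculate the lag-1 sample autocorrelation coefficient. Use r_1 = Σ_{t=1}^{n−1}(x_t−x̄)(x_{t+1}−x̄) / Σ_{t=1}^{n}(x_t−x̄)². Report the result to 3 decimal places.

-0.425

Mean x̄ = (23.9 + 14.9 + 22.8 + 15.3 + 31.6 + 22.2 + 20.0 + 23.1 + 14.7 + 25.3 + 6.8)/11 = 20.0545
Numerator Σ_{t=1}^{10}(x_t−x̄)(x_{t+1}−x̄) = -191.3530
Denominator Σ(x_t−x̄)² = 450.5473
r_1 = -191.3530 / 450.5473 = -0.425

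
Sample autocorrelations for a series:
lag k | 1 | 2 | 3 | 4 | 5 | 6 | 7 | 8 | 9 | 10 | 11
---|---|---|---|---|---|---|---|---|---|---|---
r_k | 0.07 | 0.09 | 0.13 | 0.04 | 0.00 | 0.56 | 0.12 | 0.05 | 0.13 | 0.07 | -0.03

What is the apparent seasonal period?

The largest autocorrelation is r_6 = 0.56; the remaining lags stay at or below 0.13.
The dominant spike at lag 6 indicates a seasonal period of 6.

6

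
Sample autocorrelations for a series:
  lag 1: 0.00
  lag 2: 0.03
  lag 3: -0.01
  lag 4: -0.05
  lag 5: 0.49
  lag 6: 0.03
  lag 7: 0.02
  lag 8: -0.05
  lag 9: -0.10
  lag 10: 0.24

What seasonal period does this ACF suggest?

5

The largest autocorrelation is r_5 = 0.49, with a weaker echo at lag 10 (0.24); the remaining lags stay at or below 0.03.
The dominant spike at lag 5 indicates a seasonal period of 5.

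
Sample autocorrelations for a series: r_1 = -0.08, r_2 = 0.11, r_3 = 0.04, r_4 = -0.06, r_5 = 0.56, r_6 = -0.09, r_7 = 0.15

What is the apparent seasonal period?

5

The largest autocorrelation is r_5 = 0.56; the remaining lags stay at or below 0.15.
The dominant spike at lag 5 indicates a seasonal period of 5.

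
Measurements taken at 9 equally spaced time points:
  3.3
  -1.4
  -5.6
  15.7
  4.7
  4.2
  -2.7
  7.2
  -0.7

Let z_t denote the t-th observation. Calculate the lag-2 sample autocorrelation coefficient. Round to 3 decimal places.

Mean z̄ = (3.3 − 1.4 − 5.6 + 15.7 + 4.7 + 4.2 − 2.7 + 7.2 − 0.7)/9 = 2.7444
Numerator Σ_{t=1}^{7}(z_t−z̄)(z_{t+2}−z̄) = -41.1984
Denominator Σ(z_t−z̄)² = 322.2622
r_2 = -41.1984 / 322.2622 = -0.128

-0.128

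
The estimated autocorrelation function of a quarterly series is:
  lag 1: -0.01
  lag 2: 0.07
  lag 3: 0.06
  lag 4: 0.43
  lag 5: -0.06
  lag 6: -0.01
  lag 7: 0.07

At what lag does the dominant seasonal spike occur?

4

The largest autocorrelation is r_4 = 0.43; the remaining lags stay at or below 0.07.
The dominant spike at lag 4 indicates a seasonal period of 4.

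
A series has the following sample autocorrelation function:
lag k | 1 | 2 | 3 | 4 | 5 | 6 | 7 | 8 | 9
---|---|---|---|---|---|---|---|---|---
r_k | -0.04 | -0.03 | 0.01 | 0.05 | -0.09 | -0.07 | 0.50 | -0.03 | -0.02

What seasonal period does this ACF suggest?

The largest autocorrelation is r_7 = 0.50; the remaining lags stay at or below 0.05.
The dominant spike at lag 7 indicates a seasonal period of 7.

7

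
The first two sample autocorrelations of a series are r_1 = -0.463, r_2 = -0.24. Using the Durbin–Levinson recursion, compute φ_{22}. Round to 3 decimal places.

-0.578

φ_{22} = (r_2 − r_1²) / (1 − r_1²)
r_1² = (-0.463)² = 0.214369
Numerator = -0.24 − 0.2144 = -0.4544; denominator = 1 − 0.2144 = 0.7856
φ_{22} = -0.4544 / 0.7856 = -0.578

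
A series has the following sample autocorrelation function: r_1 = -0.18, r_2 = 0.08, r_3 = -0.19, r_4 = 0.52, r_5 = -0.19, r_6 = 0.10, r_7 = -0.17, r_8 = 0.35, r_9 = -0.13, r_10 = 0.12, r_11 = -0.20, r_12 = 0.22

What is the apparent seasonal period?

The largest autocorrelation is r_4 = 0.52, with weaker echoes at lags 8 (0.35) and 12 (0.22); the remaining lags stay at or below 0.12.
The dominant spike at lag 4 indicates a seasonal period of 4.

4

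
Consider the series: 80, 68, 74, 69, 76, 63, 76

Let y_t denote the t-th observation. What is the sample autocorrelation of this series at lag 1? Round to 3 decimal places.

-0.619

Mean ȳ = (80 + 68 + 74 + 69 + 76 + 63 + 76)/7 = 72.2857
Deviations from mean: 7.7143, -4.2857, 1.7143, -3.2857, 3.7143, -9.2857, 3.7143
Σ(y_t−ȳ)(y_{t+1}−ȳ) = (-33.0612) + (-7.3469) + (-5.6327) + (-12.2041) + (-34.4898) + (-34.4898) = -127.2245
Denominator Σ(y_t−ȳ)² = 205.4286
r_1 = -127.2245 / 205.4286 = -0.619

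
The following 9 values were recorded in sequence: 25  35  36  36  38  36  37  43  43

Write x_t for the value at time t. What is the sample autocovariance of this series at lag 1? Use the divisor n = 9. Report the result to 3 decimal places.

6.855

Mean x̄ = (25 + 35 + 36 + 36 + 38 + 36 + 37 + 43 + 43)/9 = 36.5556
Σ_{t=1}^{8}(x_t−x̄)(x_{t+1}−x̄) = 61.6914
γ_1 = 61.6914 / 9 = 6.855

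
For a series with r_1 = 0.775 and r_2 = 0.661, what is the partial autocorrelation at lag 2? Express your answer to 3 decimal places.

φ_{22} = (r_2 − r_1²) / (1 − r_1²)
r_1² = (0.775)² = 0.600625
Numerator = 0.661 − 0.6006 = 0.0604; denominator = 1 − 0.6006 = 0.3994
φ_{22} = 0.0604 / 0.3994 = 0.151

0.151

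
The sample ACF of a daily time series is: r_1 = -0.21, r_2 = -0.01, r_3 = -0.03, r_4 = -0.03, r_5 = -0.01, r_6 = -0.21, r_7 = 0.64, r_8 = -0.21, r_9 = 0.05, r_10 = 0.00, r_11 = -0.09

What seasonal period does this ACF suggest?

The largest autocorrelation is r_7 = 0.64; the remaining lags stay at or below 0.05.
The dominant spike at lag 7 indicates a seasonal period of 7.

7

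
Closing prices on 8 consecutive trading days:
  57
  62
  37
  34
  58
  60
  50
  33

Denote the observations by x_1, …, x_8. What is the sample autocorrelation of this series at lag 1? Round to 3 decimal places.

Mean x̄ = (57 + 62 + 37 + 34 + 58 + 60 + 50 + 33)/8 = 48.8750
Deviations from mean: 8.1250, 13.1250, -11.8750, -14.8750, 9.1250, 11.1250, 1.1250, -15.8750
Σ(x_t−x̄)(x_{t+1}−x̄) = (106.6406) + (-155.8594) + (176.6406) + (-135.7344) + (101.5156) + (12.5156) + (-17.8594) = 87.8594
Denominator Σ(x_t−x̄)² = 1060.8750
r_1 = 87.8594 / 1060.8750 = 0.083

0.083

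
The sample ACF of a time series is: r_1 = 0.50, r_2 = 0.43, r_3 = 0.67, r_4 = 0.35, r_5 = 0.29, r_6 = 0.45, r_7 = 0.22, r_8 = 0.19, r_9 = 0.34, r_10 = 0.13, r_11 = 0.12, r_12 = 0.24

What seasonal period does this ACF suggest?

The largest autocorrelation is r_3 = 0.67; the remaining lags stay at or below 0.50. The elevated value at lag 1 (0.50), dropping to 0.43 at lag 2, reflects decaying short-term dependence rather than seasonality.
The dominant spike at lag 3 indicates a seasonal period of 3.

3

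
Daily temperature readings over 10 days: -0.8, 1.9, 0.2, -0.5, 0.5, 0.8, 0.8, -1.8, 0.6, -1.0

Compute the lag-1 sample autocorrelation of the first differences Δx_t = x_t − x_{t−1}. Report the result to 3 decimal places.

First differences Δx: 2.7, -1.7, -0.7, 1.0, 0.3, 0.0, -2.6, 2.4, -1.6
Mean of differences = -0.0222
Numerator Σ(Δx_t−Δx̄)(Δx_{t+1}−Δx̄) = -13.9094
Denominator Σ(Δx_t−Δx̄)² = 26.8356
r_1(Δx) = -13.9094 / 26.8356 = -0.518

-0.518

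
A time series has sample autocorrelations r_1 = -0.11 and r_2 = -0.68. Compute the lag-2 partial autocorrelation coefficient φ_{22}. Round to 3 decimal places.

-0.701

φ_{22} = (r_2 − r_1²) / (1 − r_1²)
r_1² = (-0.11)² = 0.0121
Numerator = -0.68 − 0.0121 = -0.6921; denominator = 1 − 0.0121 = 0.9879
φ_{22} = -0.6921 / 0.9879 = -0.701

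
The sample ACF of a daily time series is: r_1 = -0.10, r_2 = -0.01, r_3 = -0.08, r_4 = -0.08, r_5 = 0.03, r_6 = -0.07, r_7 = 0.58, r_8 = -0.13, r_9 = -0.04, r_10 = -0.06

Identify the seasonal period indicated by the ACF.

The largest autocorrelation is r_7 = 0.58; the remaining lags stay at or below 0.03.
The dominant spike at lag 7 indicates a seasonal period of 7.

7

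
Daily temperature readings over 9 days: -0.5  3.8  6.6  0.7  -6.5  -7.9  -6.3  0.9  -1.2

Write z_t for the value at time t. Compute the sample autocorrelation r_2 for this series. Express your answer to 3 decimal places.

Mean z̄ = (-0.5 + 3.8 + 6.6 + 0.7 − 6.5 − 7.9 − 6.3 + 0.9 − 1.2)/9 = -1.1556
Numerator Σ_{t=1}^{7}(z_t−z̄)(z_{t+2}−z̄) = -25.8251
Denominator Σ(z_t−z̄)² = 193.3222
r_2 = -25.8251 / 193.3222 = -0.134

-0.134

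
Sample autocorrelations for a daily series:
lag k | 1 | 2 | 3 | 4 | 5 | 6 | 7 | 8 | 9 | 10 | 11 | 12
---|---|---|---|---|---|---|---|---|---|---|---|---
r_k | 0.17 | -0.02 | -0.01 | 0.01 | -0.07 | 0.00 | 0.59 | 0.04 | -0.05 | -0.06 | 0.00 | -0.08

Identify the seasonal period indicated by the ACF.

The largest autocorrelation is r_7 = 0.59; the remaining lags stay at or below 0.17.
The dominant spike at lag 7 indicates a seasonal period of 7.

7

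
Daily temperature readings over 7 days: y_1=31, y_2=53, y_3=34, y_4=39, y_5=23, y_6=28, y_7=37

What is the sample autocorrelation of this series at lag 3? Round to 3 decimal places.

Mean ȳ = (31 + 53 + 34 + 39 + 23 + 28 + 37)/7 = 35.0000
Deviations from mean: -4.0000, 18.0000, -1.0000, 4.0000, -12.0000, -7.0000, 2.0000
Numerator Σ_{t=1}^{4}(y_t−ȳ)(y_{t+3}−ȳ) = -217.0000
Denominator Σ(y_t−ȳ)² = 554.0000
r_3 = -217.0000 / 554.0000 = -0.392

-0.392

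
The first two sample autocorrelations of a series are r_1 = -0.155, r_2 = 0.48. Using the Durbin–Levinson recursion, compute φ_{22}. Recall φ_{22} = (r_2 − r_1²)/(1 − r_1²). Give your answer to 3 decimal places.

φ_{22} = (r_2 − r_1²) / (1 − r_1²)
r_1² = (-0.155)² = 0.024025
Numerator = 0.48 − 0.0240 = 0.4560; denominator = 1 − 0.0240 = 0.9760
φ_{22} = 0.4560 / 0.9760 = 0.467

0.467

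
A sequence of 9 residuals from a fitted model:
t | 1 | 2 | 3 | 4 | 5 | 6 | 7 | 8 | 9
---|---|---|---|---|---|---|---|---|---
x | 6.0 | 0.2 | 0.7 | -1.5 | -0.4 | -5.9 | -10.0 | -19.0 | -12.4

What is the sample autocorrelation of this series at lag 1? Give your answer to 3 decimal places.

0.607

Mean x̄ = (6.0 + 0.2 + 0.7 − 1.5 − 0.4 − 5.9 − 10.0 − 19.0 − 12.4)/9 = -4.7000
Numerator Σ_{t=1}^{8}(x_t−x̄)(x_{t+1}−x̄) = 297.0300
Denominator Σ(x_t−x̄)² = 489.7000
r_1 = 297.0300 / 489.7000 = 0.607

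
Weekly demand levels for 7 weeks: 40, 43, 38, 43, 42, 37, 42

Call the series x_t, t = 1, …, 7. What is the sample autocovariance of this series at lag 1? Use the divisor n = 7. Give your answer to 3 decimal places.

Mean x̄ = (40 + 43 + 38 + 43 + 42 + 37 + 42)/7 = 40.7143
Σ_{t=1}^{6}(x_t−x̄)(x_{t+1}−x̄) = -20.6531
γ_1 = -20.6531 / 7 = -2.950

-2.950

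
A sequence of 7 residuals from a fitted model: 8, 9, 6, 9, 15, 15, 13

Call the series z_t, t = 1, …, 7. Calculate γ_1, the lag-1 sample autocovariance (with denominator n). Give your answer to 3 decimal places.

5.948

Mean z̄ = (8 + 9 + 6 + 9 + 15 + 15 + 13)/7 = 10.7143
Deviations: -2.7143, -1.7143, -4.7143, -1.7143, 4.2857, 4.2857, 2.2857
Σ_{t=1}^{6}(z_t−z̄)(z_{t+1}−z̄) = 41.6327
γ_1 = 41.6327 / 7 = 5.948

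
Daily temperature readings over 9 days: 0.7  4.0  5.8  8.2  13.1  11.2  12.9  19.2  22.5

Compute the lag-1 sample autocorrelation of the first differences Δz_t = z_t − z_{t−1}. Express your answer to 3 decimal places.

First differences Δz: 3.3, 1.8, 2.4, 4.9, -1.9, 1.7, 6.3, 3.3
Mean of differences = 2.7250
Numerator Σ(Δz_t−Δz̄)(Δz_{t+1}−Δz̄) = -7.8656
Denominator Σ(Δz_t−Δz̄)² = 41.5750
r_1(Δz) = -7.8656 / 41.5750 = -0.189

-0.189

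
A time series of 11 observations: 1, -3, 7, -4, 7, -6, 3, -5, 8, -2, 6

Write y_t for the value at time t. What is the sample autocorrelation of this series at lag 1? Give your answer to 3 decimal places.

-0.806

Mean ȳ = (1 − 3 + 7 − 4 + 7 − 6 + 3 − 5 + 8 − 2 + 6)/11 = 1.0909
Numerator Σ_{t=1}^{10}(y_t−ȳ)(y_{t+1}−ȳ) = -229.6446
Denominator Σ(y_t−ȳ)² = 284.9091
r_1 = -229.6446 / 284.9091 = -0.806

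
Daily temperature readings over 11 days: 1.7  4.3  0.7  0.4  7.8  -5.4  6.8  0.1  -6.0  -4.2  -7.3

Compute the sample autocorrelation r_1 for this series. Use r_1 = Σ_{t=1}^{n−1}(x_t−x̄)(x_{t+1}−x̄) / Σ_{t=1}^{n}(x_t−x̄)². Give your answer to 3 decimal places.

-0.033

Mean x̄ = (1.7 + 4.3 + 0.7 + 0.4 + 7.8 − 5.4 + 6.8 + 0.1 − 6.0 − 4.2 − 7.3)/11 = -0.1000
Numerator Σ_{t=1}^{10}(x_t−x̄)(x_{t+1}−x̄) = -8.7400
Denominator Σ(x_t−x̄)² = 265.1000
r_1 = -8.7400 / 265.1000 = -0.033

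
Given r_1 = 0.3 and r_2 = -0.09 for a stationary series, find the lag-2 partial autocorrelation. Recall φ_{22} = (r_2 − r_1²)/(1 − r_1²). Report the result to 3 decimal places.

-0.198

φ_{22} = (r_2 − r_1²) / (1 − r_1²)
r_1² = (0.3)² = 0.09
Numerator = -0.09 − 0.0900 = -0.1800; denominator = 1 − 0.0900 = 0.9100
φ_{22} = -0.1800 / 0.9100 = -0.198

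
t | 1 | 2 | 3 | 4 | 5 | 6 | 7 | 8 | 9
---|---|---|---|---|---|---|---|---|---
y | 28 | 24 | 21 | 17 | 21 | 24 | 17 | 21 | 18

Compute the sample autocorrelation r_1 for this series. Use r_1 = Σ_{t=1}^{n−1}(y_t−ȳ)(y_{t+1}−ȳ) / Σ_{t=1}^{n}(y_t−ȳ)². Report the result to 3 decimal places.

Mean ȳ = (28 + 24 + 21 + 17 + 21 + 24 + 17 + 21 + 18)/9 = 21.2222
Numerator Σ_{t=1}^{8}(y_t−ȳ)(y_{t+1}−ȳ) = 9.3951
Denominator Σ(y_t−ȳ)² = 107.5556
r_1 = 9.3951 / 107.5556 = 0.087

0.087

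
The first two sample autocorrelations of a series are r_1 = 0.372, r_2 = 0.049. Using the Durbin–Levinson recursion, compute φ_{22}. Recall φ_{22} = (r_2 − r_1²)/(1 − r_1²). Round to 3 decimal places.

φ_{22} = (r_2 − r_1²) / (1 − r_1²)
r_1² = (0.372)² = 0.138384
Numerator = 0.049 − 0.1384 = -0.0894; denominator = 1 − 0.1384 = 0.8616
φ_{22} = -0.0894 / 0.8616 = -0.104

-0.104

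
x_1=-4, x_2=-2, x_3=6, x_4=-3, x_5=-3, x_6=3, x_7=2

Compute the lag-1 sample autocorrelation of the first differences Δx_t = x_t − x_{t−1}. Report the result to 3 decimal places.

First differences Δx: 2, 8, -9, 0, 6, -1
Mean of differences = 1.0000
Numerator Σ(Δx_t−Δx̄)(Δx_{t+1}−Δx̄) = -68.0000
Denominator Σ(Δx_t−Δx̄)² = 180.0000
r_1(Δx) = -68.0000 / 180.0000 = -0.378

-0.378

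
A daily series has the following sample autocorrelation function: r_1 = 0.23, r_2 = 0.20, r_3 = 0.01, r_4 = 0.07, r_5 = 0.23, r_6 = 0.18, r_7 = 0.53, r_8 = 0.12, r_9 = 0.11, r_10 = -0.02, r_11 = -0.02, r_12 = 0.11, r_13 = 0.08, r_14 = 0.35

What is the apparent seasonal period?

The largest autocorrelation is r_7 = 0.53, with a weaker echo at lag 14 (0.35); the remaining lags stay at or below 0.23. The elevated value at lag 1 (0.23), dropping to 0.20 at lag 2, reflects decaying short-term dependence rather than seasonality.
The dominant spike at lag 7 indicates a seasonal period of 7.

7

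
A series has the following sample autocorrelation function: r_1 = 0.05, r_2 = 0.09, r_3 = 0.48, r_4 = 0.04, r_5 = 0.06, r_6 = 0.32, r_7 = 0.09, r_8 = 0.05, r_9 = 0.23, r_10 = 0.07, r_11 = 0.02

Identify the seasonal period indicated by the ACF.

The largest autocorrelation is r_3 = 0.48, with weaker echoes at lags 6 (0.32) and 9 (0.23); the remaining lags stay at or below 0.09.
The dominant spike at lag 3 indicates a seasonal period of 3.

3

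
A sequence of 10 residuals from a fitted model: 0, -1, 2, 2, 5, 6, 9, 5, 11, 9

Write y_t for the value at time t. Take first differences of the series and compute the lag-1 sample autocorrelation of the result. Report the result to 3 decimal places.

First differences Δy: -1, 3, 0, 3, 1, 3, -4, 6, -2
Mean of differences = 1.0000
Numerator Σ(Δy_t−Δȳ)(Δy_{t+1}−Δȳ) = -58.0000
Denominator Σ(Δy_t−Δȳ)² = 76.0000
r_1(Δy) = -58.0000 / 76.0000 = -0.763

-0.763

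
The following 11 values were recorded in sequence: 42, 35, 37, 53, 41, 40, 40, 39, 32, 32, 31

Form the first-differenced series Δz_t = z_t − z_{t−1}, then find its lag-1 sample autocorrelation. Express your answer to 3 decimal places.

First differences Δz: -7, 2, 16, -12, -1, 0, -1, -7, 0, -1
Mean of differences = -1.1000
Numerator Σ(Δz_t−Δz̄)(Δz_{t+1}−Δz̄) = -159.5100
Denominator Σ(Δz_t−Δz̄)² = 492.9000
r_1(Δz) = -159.5100 / 492.9000 = -0.324

-0.324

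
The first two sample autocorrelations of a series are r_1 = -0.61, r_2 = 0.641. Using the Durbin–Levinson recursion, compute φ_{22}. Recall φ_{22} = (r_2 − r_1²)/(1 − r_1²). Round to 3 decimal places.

φ_{22} = (r_2 − r_1²) / (1 − r_1²)
r_1² = (-0.61)² = 0.3721
Numerator = 0.641 − 0.3721 = 0.2689; denominator = 1 − 0.3721 = 0.6279
φ_{22} = 0.2689 / 0.6279 = 0.428

0.428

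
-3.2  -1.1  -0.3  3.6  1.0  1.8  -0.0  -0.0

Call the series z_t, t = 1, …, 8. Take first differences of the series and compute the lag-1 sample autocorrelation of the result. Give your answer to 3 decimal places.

First differences Δz: 2.1, 0.8, 3.9, -2.6, 0.8, -1.8, 0.0
Mean of differences = 0.4571
Numerator Σ(Δz_t−Δz̄)(Δz_{t+1}−Δz̄) = -9.5718
Denominator Σ(Δz_t−Δz̄)² = 29.4371
r_1(Δz) = -9.5718 / 29.4371 = -0.325

-0.325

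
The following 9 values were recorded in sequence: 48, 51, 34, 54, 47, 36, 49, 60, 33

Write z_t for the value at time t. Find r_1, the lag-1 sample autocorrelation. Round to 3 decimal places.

Mean z̄ = (48 + 51 + 34 + 54 + 47 + 36 + 49 + 60 + 33)/9 = 45.7778
Numerator Σ_{t=1}^{8}(z_t−z̄)(z_{t+1}−z̄) = -316.0494
Denominator Σ(z_t−z̄)² = 711.5556
r_1 = -316.0494 / 711.5556 = -0.444

-0.444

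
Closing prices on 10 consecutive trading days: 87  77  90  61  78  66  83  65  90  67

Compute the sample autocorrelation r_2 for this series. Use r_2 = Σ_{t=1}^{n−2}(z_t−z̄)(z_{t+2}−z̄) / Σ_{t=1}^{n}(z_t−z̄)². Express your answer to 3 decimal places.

Mean z̄ = (87 + 77 + 90 + 61 + 78 + 66 + 83 + 65 + 90 + 67)/10 = 76.4000
Numerator Σ_{t=1}^{8}(z_t−z̄)(z_{t+2}−z̄) = 642.8800
Denominator Σ(z_t−z̄)² = 1092.4000
r_2 = 642.8800 / 1092.4000 = 0.589

0.589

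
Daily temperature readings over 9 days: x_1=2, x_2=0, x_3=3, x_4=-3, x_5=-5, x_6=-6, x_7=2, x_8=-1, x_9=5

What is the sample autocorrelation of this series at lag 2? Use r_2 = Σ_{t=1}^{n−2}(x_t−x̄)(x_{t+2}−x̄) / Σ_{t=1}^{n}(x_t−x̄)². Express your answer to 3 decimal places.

Mean x̄ = (2 + 0 + 3 − 3 − 5 − 6 + 2 − 1 + 5)/9 = -0.3333
Σ(x_t−x̄)(x_{t+2}−x̄) = (7.7778) + (-0.8889) + (-15.5556) + (15.1111) + (-10.8889) + (3.7778) + (12.4444) = 11.7778
Denominator Σ(x_t−x̄)² = 112.0000
r_2 = 11.7778 / 112.0000 = 0.105

0.105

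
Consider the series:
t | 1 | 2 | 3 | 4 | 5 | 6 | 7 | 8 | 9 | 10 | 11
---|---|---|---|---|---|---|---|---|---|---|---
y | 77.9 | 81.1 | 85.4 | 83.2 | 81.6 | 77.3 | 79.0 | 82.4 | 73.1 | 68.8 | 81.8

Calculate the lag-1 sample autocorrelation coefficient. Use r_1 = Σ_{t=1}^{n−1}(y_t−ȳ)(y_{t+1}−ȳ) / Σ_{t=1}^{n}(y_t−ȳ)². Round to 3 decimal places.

0.241

Mean ȳ = (77.9 + 81.1 + 85.4 + 83.2 + 81.6 + 77.3 + 79.0 + 82.4 + 73.1 + 68.8 + 81.8)/11 = 79.2364
Numerator Σ_{t=1}^{10}(y_t−ȳ)(y_{t+1}−ȳ) = 55.8014
Denominator Σ(y_t−ȳ)² = 231.5055
r_1 = 55.8014 / 231.5055 = 0.241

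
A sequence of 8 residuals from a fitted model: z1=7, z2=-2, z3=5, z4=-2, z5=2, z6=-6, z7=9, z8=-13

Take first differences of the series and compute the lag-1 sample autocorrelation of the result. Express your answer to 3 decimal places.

First differences Δz: -9, 7, -7, 4, -8, 15, -22
Mean of differences = -2.8571
Numerator Σ(Δz_t−Δz̄)(Δz_{t+1}−Δz̄) = -598.7347
Denominator Σ(Δz_t−Δz̄)² = 910.8571
r_1(Δz) = -598.7347 / 910.8571 = -0.657

-0.657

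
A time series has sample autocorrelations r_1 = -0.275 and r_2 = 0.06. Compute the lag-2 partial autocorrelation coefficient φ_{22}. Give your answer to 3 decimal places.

-0.017

φ_{22} = (r_2 − r_1²) / (1 − r_1²)
r_1² = (-0.275)² = 0.075625
Numerator = 0.06 − 0.0756 = -0.0156; denominator = 1 − 0.0756 = 0.9244
φ_{22} = -0.0156 / 0.9244 = -0.017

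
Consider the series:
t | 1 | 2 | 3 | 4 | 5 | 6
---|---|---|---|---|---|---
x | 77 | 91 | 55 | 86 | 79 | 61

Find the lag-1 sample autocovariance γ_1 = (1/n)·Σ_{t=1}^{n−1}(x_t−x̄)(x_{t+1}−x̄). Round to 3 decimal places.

Mean x̄ = (77 + 91 + 55 + 86 + 79 + 61)/6 = 74.8333
Σ_{t=1}^{5}(x_t−x̄)(x_{t+1}−x̄) = -518.1944
γ_1 = -518.1944 / 6 = -86.366

-86.366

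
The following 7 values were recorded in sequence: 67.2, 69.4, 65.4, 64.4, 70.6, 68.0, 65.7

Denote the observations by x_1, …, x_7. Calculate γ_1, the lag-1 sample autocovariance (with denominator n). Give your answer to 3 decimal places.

Mean x̄ = (67.2 + 69.4 + 65.4 + 64.4 + 70.6 + 68.0 + 65.7)/7 = 67.2429
Deviations: -0.0429, 2.1571, -1.8429, -2.8429, 3.3571, 0.7571, -1.5429
Σ_{t=1}^{6}(x_t−x̄)(x_{t+1}−x̄) = -6.9990
γ_1 = -6.9990 / 7 = -1.000

-1.000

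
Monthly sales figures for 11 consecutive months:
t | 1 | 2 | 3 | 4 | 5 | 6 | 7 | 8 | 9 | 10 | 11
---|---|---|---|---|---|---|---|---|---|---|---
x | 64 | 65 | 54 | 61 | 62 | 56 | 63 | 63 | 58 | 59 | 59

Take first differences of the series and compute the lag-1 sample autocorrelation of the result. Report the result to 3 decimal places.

-0.489

First differences Δx: 1, -11, 7, 1, -6, 7, 0, -5, 1, 0
Mean of differences = -0.5000
Numerator Σ(Δx_t−Δx̄)(Δx_{t+1}−Δx̄) = -137.2500
Denominator Σ(Δx_t−Δx̄)² = 280.5000
r_1(Δx) = -137.2500 / 280.5000 = -0.489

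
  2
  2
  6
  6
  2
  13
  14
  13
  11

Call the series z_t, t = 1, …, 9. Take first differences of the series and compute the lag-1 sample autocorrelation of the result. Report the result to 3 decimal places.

First differences Δz: 0, 4, 0, -4, 11, 1, -1, -2
Mean of differences = 1.1250
Numerator Σ(Δz_t−Δz̄)(Δz_{t+1}−Δz̄) = -45.6406
Denominator Σ(Δz_t−Δz̄)² = 148.8750
r_1(Δz) = -45.6406 / 148.8750 = -0.307

-0.307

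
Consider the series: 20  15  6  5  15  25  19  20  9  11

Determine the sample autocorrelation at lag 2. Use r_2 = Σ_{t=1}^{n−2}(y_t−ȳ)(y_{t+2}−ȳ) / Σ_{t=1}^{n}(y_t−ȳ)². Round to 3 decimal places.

Mean ȳ = (20 + 15 + 6 + 5 + 15 + 25 + 19 + 20 + 9 + 11)/10 = 14.5000
Numerator Σ_{t=1}^{8}(y_t−ȳ)(y_{t+2}−ȳ) = -139.5000
Denominator Σ(y_t−ȳ)² = 396.5000
r_2 = -139.5000 / 396.5000 = -0.352

-0.352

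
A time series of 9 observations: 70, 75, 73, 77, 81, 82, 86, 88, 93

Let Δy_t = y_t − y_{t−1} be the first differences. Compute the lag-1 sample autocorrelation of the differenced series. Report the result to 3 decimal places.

-0.529

First differences Δy: 5, -2, 4, 4, 1, 4, 2, 5
Mean of differences = 2.8750
Numerator Σ(Δy_t−Δȳ)(Δy_{t+1}−Δȳ) = -21.6406
Denominator Σ(Δy_t−Δȳ)² = 40.8750
r_1(Δy) = -21.6406 / 40.8750 = -0.529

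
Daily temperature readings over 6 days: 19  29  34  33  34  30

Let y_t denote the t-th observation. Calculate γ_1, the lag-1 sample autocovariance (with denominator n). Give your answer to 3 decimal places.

5.440

Mean ȳ = (19 + 29 + 34 + 33 + 34 + 30)/6 = 29.8333
Σ_{t=1}^{5}(y_t−ȳ)(y_{t+1}−ȳ) = 32.6389
γ_1 = 32.6389 / 6 = 5.440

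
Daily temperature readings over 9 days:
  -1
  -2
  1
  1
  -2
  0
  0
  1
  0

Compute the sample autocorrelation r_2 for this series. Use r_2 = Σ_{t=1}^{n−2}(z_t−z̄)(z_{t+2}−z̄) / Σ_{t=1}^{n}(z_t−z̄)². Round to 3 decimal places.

-0.441

Mean z̄ = (-1 − 2 + 1 + 1 − 2 + 0 + 0 + 1 + 0)/9 = -0.2222
Σ(z_t−z̄)(z_{t+2}−z̄) = (-0.9506) + (-2.1728) + (-2.1728) + (0.2716) + (-0.3951) + (0.2716) + (0.0494) = -5.0988
Denominator Σ(z_t−z̄)² = 11.5556
r_2 = -5.0988 / 11.5556 = -0.441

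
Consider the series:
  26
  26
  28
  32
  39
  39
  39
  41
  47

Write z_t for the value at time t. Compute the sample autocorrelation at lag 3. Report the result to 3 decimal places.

Mean z̄ = (26 + 26 + 28 + 32 + 39 + 39 + 39 + 41 + 47)/9 = 35.2222
Numerator Σ_{t=1}^{6}(z_t−z̄)(z_{t+3}−z̄) = 21.7407
Denominator Σ(z_t−z̄)² = 447.5556
r_3 = 21.7407 / 447.5556 = 0.049

0.049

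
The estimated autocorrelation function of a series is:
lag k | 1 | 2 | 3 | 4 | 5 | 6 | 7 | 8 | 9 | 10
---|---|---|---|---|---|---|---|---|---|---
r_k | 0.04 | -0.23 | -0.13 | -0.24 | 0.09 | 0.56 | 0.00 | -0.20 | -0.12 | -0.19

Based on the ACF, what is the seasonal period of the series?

6

The largest autocorrelation is r_6 = 0.56; the remaining lags stay at or below 0.09.
The dominant spike at lag 6 indicates a seasonal period of 6.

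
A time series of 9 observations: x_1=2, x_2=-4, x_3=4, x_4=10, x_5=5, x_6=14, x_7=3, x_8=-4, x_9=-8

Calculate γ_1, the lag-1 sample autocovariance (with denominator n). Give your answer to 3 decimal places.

Mean x̄ = (2 − 4 + 4 + 10 + 5 + 14 + 3 − 4 − 8)/9 = 2.4444
Σ_{t=1}^{8}(x_t−x̄)(x_{t+1}−x̄) = 123.5802
γ_1 = 123.5802 / 9 = 13.731

13.731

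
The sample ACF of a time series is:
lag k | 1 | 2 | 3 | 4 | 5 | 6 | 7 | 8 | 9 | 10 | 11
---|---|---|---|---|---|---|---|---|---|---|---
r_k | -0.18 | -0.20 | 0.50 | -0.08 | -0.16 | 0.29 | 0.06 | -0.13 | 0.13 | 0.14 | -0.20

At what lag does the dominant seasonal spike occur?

3

The largest autocorrelation is r_3 = 0.50, with a weaker echo at lag 6 (0.29); the remaining lags stay at or below 0.14.
The dominant spike at lag 3 indicates a seasonal period of 3.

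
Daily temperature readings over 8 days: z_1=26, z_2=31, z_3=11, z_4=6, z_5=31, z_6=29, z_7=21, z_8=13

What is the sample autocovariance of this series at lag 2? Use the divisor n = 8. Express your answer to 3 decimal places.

-60.500

Mean z̄ = (26 + 31 + 11 + 6 + 31 + 29 + 21 + 13)/8 = 21.0000
Deviations: 5.0000, 10.0000, -10.0000, -15.0000, 10.0000, 8.0000, 0.0000, -8.0000
Σ_{t=1}^{6}(z_t−z̄)(z_{t+2}−z̄) = -484.0000
γ_2 = -484.0000 / 8 = -60.500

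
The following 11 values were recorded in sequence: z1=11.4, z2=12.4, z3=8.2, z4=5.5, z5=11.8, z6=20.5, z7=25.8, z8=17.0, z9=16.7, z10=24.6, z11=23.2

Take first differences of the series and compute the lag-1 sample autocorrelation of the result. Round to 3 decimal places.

0.060

First differences Δz: 1.0, -4.2, -2.7, 6.3, 8.7, 5.3, -8.8, -0.3, 7.9, -1.4
Mean of differences = 1.1800
Numerator Σ(Δz_t−Δz̄)(Δz_{t+1}−Δz̄) = 17.8316
Denominator Σ(Δz_t−Δz̄)² = 297.3760
r_1(Δz) = 17.8316 / 297.3760 = 0.060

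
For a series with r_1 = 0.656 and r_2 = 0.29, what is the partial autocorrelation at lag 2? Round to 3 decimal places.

φ_{22} = (r_2 − r_1²) / (1 − r_1²)
r_1² = (0.656)² = 0.430336
Numerator = 0.29 − 0.4303 = -0.1403; denominator = 1 − 0.4303 = 0.5697
φ_{22} = -0.1403 / 0.5697 = -0.246

-0.246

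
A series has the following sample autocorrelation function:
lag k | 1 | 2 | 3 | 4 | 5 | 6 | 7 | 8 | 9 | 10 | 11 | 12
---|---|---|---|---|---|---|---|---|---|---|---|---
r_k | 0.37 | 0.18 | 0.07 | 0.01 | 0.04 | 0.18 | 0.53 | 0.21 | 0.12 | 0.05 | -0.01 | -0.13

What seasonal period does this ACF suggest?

The largest autocorrelation is r_7 = 0.53; the remaining lags stay at or below 0.37. The elevated value at lag 1 (0.37), dropping to 0.18 at lag 2, reflects decaying short-term dependence rather than seasonality.
The dominant spike at lag 7 indicates a seasonal period of 7.

7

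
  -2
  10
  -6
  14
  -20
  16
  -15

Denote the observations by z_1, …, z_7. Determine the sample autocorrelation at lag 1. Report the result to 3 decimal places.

-0.821

Mean z̄ = (-2 + 10 − 6 + 14 − 20 + 16 − 15)/7 = -0.4286
Deviations from mean: -1.5714, 10.4286, -5.5714, 14.4286, -19.5714, 16.4286, -14.5714
Numerator Σ_{t=1}^{6}(z_t−z̄)(z_{t+1}−z̄) = -998.1837
Denominator Σ(z_t−z̄)² = 1215.7143
r_1 = -998.1837 / 1215.7143 = -0.821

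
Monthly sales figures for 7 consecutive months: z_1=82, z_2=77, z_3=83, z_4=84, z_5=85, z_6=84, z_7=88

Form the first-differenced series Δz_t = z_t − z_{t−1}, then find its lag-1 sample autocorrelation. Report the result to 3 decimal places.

-0.486

First differences Δz: -5, 6, 1, 1, -1, 4
Mean of differences = 1.0000
Numerator Σ(Δz_t−Δz̄)(Δz_{t+1}−Δz̄) = -36.0000
Denominator Σ(Δz_t−Δz̄)² = 74.0000
r_1(Δz) = -36.0000 / 74.0000 = -0.486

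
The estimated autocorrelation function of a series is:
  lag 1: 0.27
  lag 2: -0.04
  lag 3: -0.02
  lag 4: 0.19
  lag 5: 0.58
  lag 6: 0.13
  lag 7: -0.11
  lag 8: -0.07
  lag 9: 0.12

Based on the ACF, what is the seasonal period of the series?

5

The largest autocorrelation is r_5 = 0.58; the remaining lags stay at or below 0.27.
The dominant spike at lag 5 indicates a seasonal period of 5.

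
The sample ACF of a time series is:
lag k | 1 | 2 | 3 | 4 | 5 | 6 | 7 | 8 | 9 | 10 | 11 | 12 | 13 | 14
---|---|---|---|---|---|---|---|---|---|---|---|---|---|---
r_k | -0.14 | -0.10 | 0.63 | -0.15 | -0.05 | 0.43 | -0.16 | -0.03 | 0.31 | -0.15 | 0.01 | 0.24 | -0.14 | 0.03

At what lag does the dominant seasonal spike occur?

The largest autocorrelation is r_3 = 0.63, with weaker echoes at lags 6 (0.43), 9 (0.31) and 12 (0.24); the remaining lags stay at or below 0.03.
The dominant spike at lag 3 indicates a seasonal period of 3.

3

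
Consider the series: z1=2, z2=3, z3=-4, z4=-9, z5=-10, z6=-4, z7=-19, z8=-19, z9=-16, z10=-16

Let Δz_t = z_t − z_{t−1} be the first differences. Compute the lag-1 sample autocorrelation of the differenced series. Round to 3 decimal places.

First differences Δz: 1, -7, -5, -1, 6, -15, 0, 3, 0
Mean of differences = -2.0000
Numerator Σ(Δz_t−Δz̄)(Δz_{t+1}−Δz̄) = -105.0000
Denominator Σ(Δz_t−Δz̄)² = 310.0000
r_1(Δz) = -105.0000 / 310.0000 = -0.339

-0.339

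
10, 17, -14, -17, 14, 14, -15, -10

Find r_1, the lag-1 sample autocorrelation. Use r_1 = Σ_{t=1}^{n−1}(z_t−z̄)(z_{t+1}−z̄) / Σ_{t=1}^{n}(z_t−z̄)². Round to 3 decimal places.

0.043

Mean z̄ = (10 + 17 − 14 − 17 + 14 + 14 − 15 − 10)/8 = -0.1250
Deviations from mean: 10.1250, 17.1250, -13.8750, -16.8750, 14.1250, 14.1250, -14.8750, -9.8750
Σ(z_t−z̄)(z_{t+1}−z̄) = (173.3906) + (-237.6094) + (234.1406) + (-238.3594) + (199.5156) + (-210.1094) + (146.8906) = 67.8594
Denominator Σ(z_t−z̄)² = 1590.8750
r_1 = 67.8594 / 1590.8750 = 0.043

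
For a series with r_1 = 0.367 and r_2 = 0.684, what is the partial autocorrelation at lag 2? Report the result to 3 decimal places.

φ_{22} = (r_2 − r_1²) / (1 − r_1²)
r_1² = (0.367)² = 0.134689
Numerator = 0.684 − 0.1347 = 0.5493; denominator = 1 − 0.1347 = 0.8653
φ_{22} = 0.5493 / 0.8653 = 0.635

0.635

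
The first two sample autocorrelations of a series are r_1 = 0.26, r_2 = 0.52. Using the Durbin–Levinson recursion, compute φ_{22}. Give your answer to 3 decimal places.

0.485

φ_{22} = (r_2 − r_1²) / (1 − r_1²)
r_1² = (0.26)² = 0.0676
Numerator = 0.52 − 0.0676 = 0.4524; denominator = 1 − 0.0676 = 0.9324
φ_{22} = 0.4524 / 0.9324 = 0.485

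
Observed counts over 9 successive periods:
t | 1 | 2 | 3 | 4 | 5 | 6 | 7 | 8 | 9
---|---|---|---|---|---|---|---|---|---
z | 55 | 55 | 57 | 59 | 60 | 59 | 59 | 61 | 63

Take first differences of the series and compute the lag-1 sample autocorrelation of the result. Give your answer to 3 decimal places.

0.200

First differences Δz: 0, 2, 2, 1, -1, 0, 2, 2
Mean of differences = 1.0000
Numerator Σ(Δz_t−Δz̄)(Δz_{t+1}−Δz̄) = 2.0000
Denominator Σ(Δz_t−Δz̄)² = 10.0000
r_1(Δz) = 2.0000 / 10.0000 = 0.200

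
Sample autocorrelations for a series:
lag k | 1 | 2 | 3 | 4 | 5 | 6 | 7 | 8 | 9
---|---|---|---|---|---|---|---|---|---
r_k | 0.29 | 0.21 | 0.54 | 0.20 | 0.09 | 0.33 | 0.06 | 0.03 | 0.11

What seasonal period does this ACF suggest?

The largest autocorrelation is r_3 = 0.54, with a weaker echo at lag 6 (0.33); the remaining lags stay at or below 0.29. The elevated value at lag 1 (0.29), dropping to 0.21 at lag 2, reflects decaying short-term dependence rather than seasonality.
The dominant spike at lag 3 indicates a seasonal period of 3.

3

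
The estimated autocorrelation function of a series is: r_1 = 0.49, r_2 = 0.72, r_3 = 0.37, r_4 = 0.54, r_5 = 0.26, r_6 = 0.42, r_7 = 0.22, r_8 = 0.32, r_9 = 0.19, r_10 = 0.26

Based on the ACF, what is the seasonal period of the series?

The largest autocorrelation is r_2 = 0.72, with a weaker echo at lag 4 (0.54); the remaining lags stay at or below 0.49.
The dominant spike at lag 2 indicates a seasonal period of 2.

2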